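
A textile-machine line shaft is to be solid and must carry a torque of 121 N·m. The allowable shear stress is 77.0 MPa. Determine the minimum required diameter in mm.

For a solid shaft τ_max = 16T/(πd³), so d = (16T/(π τ_allow))^(1/3) = (16·121.0/(π·7.70×10^7))^(1/3) = 0.02000 m.

20.0 mm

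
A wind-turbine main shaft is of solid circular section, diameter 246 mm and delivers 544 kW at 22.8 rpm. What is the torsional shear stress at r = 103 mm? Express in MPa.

ω = 2π·22.8/60 = 2.388 rad/s, so T = P/ω = 544×10³ / 2.388 = 227800 N·m.
J = πd⁴/32 = π(0.246)⁴/32 = 3.595×10^-4 m⁴.
Shear stress varies linearly with radius: τ = T·r/J = 227800 × 0.103 / 3.595×10^-4 = 6.527×10^7 Pa.

65.3 MPa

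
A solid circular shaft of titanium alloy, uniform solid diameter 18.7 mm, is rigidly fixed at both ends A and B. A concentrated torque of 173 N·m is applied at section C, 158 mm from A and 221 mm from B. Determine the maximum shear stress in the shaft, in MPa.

78.6 MPa

With uniform GJ and both ends fixed, compatibility θ_AC = θ_CB gives T_A·a = T_B·b, together with T_A + T_B = T₀.
T_A = T₀·b/(a+b) = 173.0·221/379.0 = 100.9 N·m; T_B = 72.12 N·m.
τ in each portion: τ_AC = 7.86×10^7 Pa, τ_CB = 5.62×10^7 Pa; maximum is in AC.
τ_max = T_AC·r/J = 100.9·0.00935/1.20×10^-8 = 7.857×10^7 Pa.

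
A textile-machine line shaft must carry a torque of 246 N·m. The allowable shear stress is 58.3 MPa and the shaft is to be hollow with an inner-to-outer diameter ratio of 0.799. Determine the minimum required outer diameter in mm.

For a hollow shaft with d_i/d_o = 0.799: τ_max = 16T/(π d_o³ (1−k⁴)), so d_o = [16T/(π τ_allow (1−k⁴))]^(1/3) = [16·246.0/(π·5.83×10^7·0.5924)]^(1/3) = 0.03310 m.

33.1 mm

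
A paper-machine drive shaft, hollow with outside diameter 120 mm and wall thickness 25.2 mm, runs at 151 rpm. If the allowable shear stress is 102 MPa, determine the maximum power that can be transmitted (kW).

J = π(d_o⁴ − d_i⁴)/32 = π(0.120⁴ − 0.0696⁴)/32 = 1.805×10^-5 m⁴.
T_max = τ_allow·J/r = 1.02×10^8 × 1.805×10^-5 / 0.0600 = 30690 N·m.
ω = 2π·151/60 = 15.81 rad/s, so P_max = T_max·ω = 4.853×10^5 W.

485 kW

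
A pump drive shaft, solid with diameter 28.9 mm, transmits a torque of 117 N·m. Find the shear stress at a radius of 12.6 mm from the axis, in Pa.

J = πd⁴/32 = π(0.0289)⁴/32 = 6.848×10^-8 m⁴.
Shear stress varies linearly with radius: τ = T·r/J = 117.0 × 0.0126 / 6.848×10^-8 = 2.153×10^7 Pa.

2.15e7 Pa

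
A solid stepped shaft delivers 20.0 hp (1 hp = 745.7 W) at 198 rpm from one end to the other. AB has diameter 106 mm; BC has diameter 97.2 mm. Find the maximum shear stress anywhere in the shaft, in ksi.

ω = 2π·198/60 = 20.73 rad/s, so T = P/ω = 20.0×745.7 / 20.73 = 719.3 N·m.
Under the same torque, τ_max = 16T/(πd³) is largest where d is smallest — segment BC (d = 97.2 mm).
τ_max = 16·719.3/(π·(0.0972)³) = 3.989×10^6 Pa.

0.579 ksi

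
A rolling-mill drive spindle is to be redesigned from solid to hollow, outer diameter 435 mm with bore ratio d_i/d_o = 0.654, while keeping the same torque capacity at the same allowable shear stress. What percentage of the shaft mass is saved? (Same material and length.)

Equal τ_max and T ⇒ the solid shaft needs d_s³ = d_o³(1−k⁴), so d_s = 435·(1−0.654⁴)^(1/3) = 406.7 mm.
Area ratio A_h/A_s = d_o²(1−k²)/d_s² = (1−k²)/(1−k⁴)^(2/3) = 0.6548.
Mass saving = 1 − 0.6548 = 34.5 %.

34.5 %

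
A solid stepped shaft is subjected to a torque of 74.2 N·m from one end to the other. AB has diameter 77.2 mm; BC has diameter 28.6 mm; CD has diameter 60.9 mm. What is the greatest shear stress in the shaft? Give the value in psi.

Under the same torque, τ_max = 16T/(πd³) is largest where d is smallest — segment BC (d = 28.6 mm).
τ_max = 16·74.20/(π·(0.0286)³) = 1.615×10^7 Pa.

2340 psi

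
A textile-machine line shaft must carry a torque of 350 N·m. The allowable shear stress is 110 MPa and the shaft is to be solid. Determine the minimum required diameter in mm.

25.3 mm

For a solid shaft τ_max = 16T/(πd³), so d = (16T/(π τ_allow))^(1/3) = (16·350.0/(π·1.10×10^8))^(1/3) = 0.02531 m.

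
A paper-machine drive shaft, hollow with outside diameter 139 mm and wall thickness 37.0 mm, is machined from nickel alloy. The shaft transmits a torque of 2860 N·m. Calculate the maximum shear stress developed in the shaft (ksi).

J = π(d_o⁴ − d_i⁴)/32 = π(0.139⁴ − 0.0650⁴)/32 = 3.490×10^-5 m⁴.
τ_max = T·r/J = 2860 × 0.0695 / 3.490×10^-5 = 5.696×10^6 Pa.

0.826 ksi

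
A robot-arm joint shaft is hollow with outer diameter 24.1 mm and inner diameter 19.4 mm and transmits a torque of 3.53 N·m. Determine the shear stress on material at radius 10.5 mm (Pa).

1.93e6 Pa

J = π(d_o⁴ − d_i⁴)/32 = π(0.0241⁴ − 0.0194⁴)/32 = 1.921×10^-8 m⁴.
Shear stress varies linearly with radius: τ = T·r/J = 3.530 × 0.0105 / 1.921×10^-8 = 1.929×10^6 Pa.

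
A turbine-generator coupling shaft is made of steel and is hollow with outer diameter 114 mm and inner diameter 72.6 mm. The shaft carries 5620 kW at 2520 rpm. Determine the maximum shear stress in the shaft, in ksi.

ω = 2π·2520/60 = 263.9 rad/s, so T = P/ω = 5620×10³ / 263.9 = 21300 N·m.
J = π(d_o⁴ − d_i⁴)/32 = π(0.114⁴ − 0.0726⁴)/32 = 1.385×10^-5 m⁴.
τ_max = T·r/J = 21300 × 0.0570 / 1.385×10^-5 = 8.762×10^7 Pa.

12.7 ksi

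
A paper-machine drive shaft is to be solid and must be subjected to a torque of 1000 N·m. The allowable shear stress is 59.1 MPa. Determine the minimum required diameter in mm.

44.2 mm

For a solid shaft τ_max = 16T/(πd³), so d = (16T/(π τ_allow))^(1/3) = (16·1000/(π·5.91×10^7))^(1/3) = 0.04417 m.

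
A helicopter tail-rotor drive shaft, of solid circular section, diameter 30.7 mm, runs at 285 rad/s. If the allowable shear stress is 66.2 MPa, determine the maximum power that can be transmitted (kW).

J = πd⁴/32 = π(0.0307)⁴/32 = 8.721×10^-8 m⁴.
T_max = τ_allow·J/r = 6.62×10^7 × 8.721×10^-8 / 0.0153 = 376.1 N·m.
ω = 285 rad/s, so P_max = T_max·ω = 1.072×10^5 W.

107 kW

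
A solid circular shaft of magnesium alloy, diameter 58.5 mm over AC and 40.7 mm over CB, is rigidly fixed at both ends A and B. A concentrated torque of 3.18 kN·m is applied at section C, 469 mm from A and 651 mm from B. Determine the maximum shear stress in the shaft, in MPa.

69.2 MPa

Compatibility: T_A·a/J_AC = T_B·b/J_CB with T_A + T_B = T₀.
J_AC = 1.15×10^-6 m⁴, J_CB = 2.69×10^-7 m⁴, so T_A = T₀·(J_AC/a)/((J_AC/a)+(J_CB/b)) = 2721 N·m, T_B = 459.2 N·m.
τ in each portion: τ_AC = 6.92×10^7 Pa, τ_CB = 3.47×10^7 Pa; maximum is in AC.
τ_max = T_AC·r/J = 2721·0.0293/1.15×10^-6 = 6.921×10^7 Pa.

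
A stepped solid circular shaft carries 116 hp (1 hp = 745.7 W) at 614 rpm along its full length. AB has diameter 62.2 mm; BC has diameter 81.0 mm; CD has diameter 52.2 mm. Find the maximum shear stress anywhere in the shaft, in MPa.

ω = 2π·614/60 = 64.30 rad/s, so T = P/ω = 116×745.7 / 64.30 = 1345 N·m.
Under the same torque, τ_max = 16T/(πd³) is largest where d is smallest — segment CD (d = 52.2 mm).
τ_max = 16·1345/(π·(0.0522)³) = 4.817×10^7 Pa.

48.2 MPa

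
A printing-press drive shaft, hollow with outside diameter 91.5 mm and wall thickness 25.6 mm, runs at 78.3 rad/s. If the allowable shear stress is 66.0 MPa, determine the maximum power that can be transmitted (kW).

748 kW

J = π(d_o⁴ − d_i⁴)/32 = π(0.0915⁴ − 0.0403⁴)/32 = 6.623×10^-6 m⁴.
T_max = τ_allow·J/r = 6.60×10^7 × 6.623×10^-6 / 0.0457 = 9554 N·m.
ω = 78.3 rad/s, so P_max = T_max·ω = 7.481×10^5 W.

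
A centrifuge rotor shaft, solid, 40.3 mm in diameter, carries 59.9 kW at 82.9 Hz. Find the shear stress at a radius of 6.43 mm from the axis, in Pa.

ω = 2π·82.9 = 520.9 rad/s, so T = P/ω = 59.9×10³ / 520.9 = 115.0 N·m.
J = πd⁴/32 = π(0.0403)⁴/32 = 2.590×10^-7 m⁴.
Shear stress varies linearly with radius: τ = T·r/J = 115.0 × 0.00643 / 2.590×10^-7 = 2.856×10^6 Pa.

2.86e6 Pa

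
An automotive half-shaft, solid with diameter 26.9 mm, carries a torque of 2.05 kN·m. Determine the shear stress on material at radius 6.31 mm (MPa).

J = πd⁴/32 = π(0.0269)⁴/32 = 5.141×10^-8 m⁴.
Shear stress varies linearly with radius: τ = T·r/J = 2050 × 0.00631 / 5.141×10^-8 = 2.516×10^8 Pa.

252 MPa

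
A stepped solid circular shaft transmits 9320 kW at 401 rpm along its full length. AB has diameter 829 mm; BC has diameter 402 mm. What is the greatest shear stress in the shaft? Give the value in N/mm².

17.4 N/mm²

ω = 2π·401/60 = 41.99 rad/s, so T = P/ω = 9320×10³ / 41.99 = 221900 N·m.
Under the same torque, τ_max = 16T/(πd³) is largest where d is smallest — segment BC (d = 402 mm).
τ_max = 16·221900/(π·(0.402)³) = 1.740×10^7 Pa.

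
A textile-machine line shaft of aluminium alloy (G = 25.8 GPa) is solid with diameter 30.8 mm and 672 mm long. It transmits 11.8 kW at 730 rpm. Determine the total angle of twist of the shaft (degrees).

2.61°

ω = 2π·730/60 = 76.45 rad/s, so T = P/ω = 11.8×10³ / 76.45 = 154.4 N·m.
J = πd⁴/32 = π(0.0308)⁴/32 = 8.835×10^-8 m⁴.
θ = T·L/(G·J) = 154.4 × 0.672 / (25.8×10⁹ × 8.835×10^-8) = 0.04551 rad.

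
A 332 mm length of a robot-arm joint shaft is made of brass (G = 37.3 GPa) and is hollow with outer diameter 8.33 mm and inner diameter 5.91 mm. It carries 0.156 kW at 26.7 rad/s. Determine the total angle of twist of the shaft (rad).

0.147 rad

ω = 26.7 rad/s, so T = P/ω = 0.156×10³ / 26.70 = 5.843 N·m.
J = π(d_o⁴ − d_i⁴)/32 = π(0.00833⁴ − 0.00591⁴)/32 = 3.529×10^-10 m⁴.
θ = T·L/(G·J) = 5.843 × 0.332 / (37.3×10⁹ × 3.529×10^-10) = 0.1474 rad.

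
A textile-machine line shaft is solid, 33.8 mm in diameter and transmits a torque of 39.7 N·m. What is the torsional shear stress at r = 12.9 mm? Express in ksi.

J = πd⁴/32 = π(0.0338)⁴/32 = 1.281×10^-7 m⁴.
Shear stress varies linearly with radius: τ = T·r/J = 39.70 × 0.0129 / 1.281×10^-7 = 3.997×10^6 Pa.

0.580 ksi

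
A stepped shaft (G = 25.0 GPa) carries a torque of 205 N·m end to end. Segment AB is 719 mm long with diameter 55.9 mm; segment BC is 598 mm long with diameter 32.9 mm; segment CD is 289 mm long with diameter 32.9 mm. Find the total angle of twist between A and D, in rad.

0.0694 rad

J_AB = π(0.0559)⁴/32 = 9.59×10^-7 m⁴; J_BC = π(0.0329)⁴/32 = 1.15×10^-7 m⁴; J_CD = π(0.0329)⁴/32 = 1.15×10^-7 m⁴.
θ = (T/G)·Σ L_i/J_i = (205.0/25.0×10⁹)·(0.719/9.59×10^-7 + 0.598/1.15×10^-7 + 0.289/1.15×10^-7) = 0.06938 rad.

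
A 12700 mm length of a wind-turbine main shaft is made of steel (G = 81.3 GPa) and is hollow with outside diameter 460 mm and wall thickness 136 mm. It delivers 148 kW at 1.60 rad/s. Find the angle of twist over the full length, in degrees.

0.194°

ω = 1.60 rad/s, so T = P/ω = 148×10³ / 1.600 = 92500 N·m.
J = π(d_o⁴ − d_i⁴)/32 = π(0.460⁴ − 0.188⁴)/32 = 4.273×10^-3 m⁴.
θ = T·L/(G·J) = 92500 × 12.7 / (81.3×10⁹ × 4.273×10^-3) = 3.382×10^-3 rad.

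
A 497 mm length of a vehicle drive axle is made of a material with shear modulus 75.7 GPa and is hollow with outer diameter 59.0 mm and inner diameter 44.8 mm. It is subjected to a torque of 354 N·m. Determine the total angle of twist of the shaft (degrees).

J = π(d_o⁴ − d_i⁴)/32 = π(0.0590⁴ − 0.0448⁴)/32 = 7.942×10^-7 m⁴.
θ = T·L/(G·J) = 354.0 × 0.497 / (75.7×10⁹ × 7.942×10^-7) = 2.927×10^-3 rad.

0.168°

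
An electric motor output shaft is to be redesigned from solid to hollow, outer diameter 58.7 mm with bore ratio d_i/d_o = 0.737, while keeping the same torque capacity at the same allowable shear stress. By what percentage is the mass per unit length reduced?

42.3 %

Equal τ_max and T ⇒ the solid shaft needs d_s³ = d_o³(1−k⁴), so d_s = 58.7·(1−0.737⁴)^(1/3) = 52.24 mm.
Area ratio A_h/A_s = d_o²(1−k²)/d_s² = (1−k²)/(1−k⁴)^(2/3) = 0.5767.
Mass saving = 1 − 0.5767 = 42.3 %.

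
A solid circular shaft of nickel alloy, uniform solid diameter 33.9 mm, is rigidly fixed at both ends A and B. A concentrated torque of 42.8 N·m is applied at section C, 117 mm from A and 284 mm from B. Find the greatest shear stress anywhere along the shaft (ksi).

With uniform GJ and both ends fixed, compatibility θ_AC = θ_CB gives T_A·a = T_B·b, together with T_A + T_B = T₀.
T_A = T₀·b/(a+b) = 42.80·284/401.0 = 30.31 N·m; T_B = 12.49 N·m.
τ in each portion: τ_AC = 3.96×10^6 Pa, τ_CB = 1.63×10^6 Pa; maximum is in AC.
τ_max = T_AC·r/J = 30.31·0.0169/1.30×10^-7 = 3.963×10^6 Pa.

0.575 ksi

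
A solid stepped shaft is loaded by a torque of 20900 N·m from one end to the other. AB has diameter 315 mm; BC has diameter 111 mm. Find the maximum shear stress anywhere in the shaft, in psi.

Under the same torque, τ_max = 16T/(πd³) is largest where d is smallest — segment BC (d = 111 mm).
τ_max = 16·20900/(π·(0.111)³) = 7.783×10^7 Pa.

11300 psi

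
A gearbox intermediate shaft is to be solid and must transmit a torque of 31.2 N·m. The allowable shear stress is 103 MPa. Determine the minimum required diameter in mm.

For a solid shaft τ_max = 16T/(πd³), so d = (16T/(π τ_allow))^(1/3) = (16·31.20/(π·1.03×10^8))^(1/3) = 0.01155 m.

11.6 mm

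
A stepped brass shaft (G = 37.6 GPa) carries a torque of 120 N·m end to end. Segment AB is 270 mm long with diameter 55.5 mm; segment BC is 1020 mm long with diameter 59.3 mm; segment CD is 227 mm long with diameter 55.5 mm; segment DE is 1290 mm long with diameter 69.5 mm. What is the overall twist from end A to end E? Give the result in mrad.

6.18 mrad

J_AB = π(0.0555)⁴/32 = 9.31×10^-7 m⁴; J_BC = π(0.0593)⁴/32 = 1.21×10^-6 m⁴; J_CD = π(0.0555)⁴/32 = 9.31×10^-7 m⁴; J_DE = π(0.0695)⁴/32 = 2.29×10^-6 m⁴.
θ = (T/G)·Σ L_i/J_i = (120.0/37.6×10⁹)·(0.270/9.31×10^-7 + 1.02/1.21×10^-6 + 0.227/9.31×10^-7 + 1.29/2.29×10^-6) = 6.182×10^-3 rad.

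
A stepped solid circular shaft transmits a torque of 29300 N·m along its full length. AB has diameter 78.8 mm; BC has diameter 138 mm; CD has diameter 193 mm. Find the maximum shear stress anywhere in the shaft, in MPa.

Under the same torque, τ_max = 16T/(πd³) is largest where d is smallest — segment AB (d = 78.8 mm).
τ_max = 16·29300/(π·(0.0788)³) = 3.050×10^8 Pa.

305 MPa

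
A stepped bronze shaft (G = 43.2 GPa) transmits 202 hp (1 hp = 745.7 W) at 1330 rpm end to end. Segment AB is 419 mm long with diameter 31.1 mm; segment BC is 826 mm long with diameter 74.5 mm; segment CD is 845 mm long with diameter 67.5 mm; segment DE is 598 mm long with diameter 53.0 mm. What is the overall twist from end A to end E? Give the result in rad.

0.151 rad

ω = 2π·1330/60 = 139.3 rad/s, so T = P/ω = 202×745.7 / 139.3 = 1082 N·m.
J_AB = π(0.0311)⁴/32 = 9.18×10^-8 m⁴; J_BC = π(0.0745)⁴/32 = 3.02×10^-6 m⁴; J_CD = π(0.0675)⁴/32 = 2.04×10^-6 m⁴; J_DE = π(0.0530)⁴/32 = 7.75×10^-7 m⁴.
θ = (T/G)·Σ L_i/J_i = (1082/43.2×10⁹)·(0.419/9.18×10^-8 + 0.826/3.02×10^-6 + 0.845/2.04×10^-6 + 0.598/7.75×10^-7) = 0.1508 rad.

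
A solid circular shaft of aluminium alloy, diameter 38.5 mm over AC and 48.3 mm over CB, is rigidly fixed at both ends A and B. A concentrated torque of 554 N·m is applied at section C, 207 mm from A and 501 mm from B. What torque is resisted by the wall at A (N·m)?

274 N·m

Compatibility: T_A·a/J_AC = T_B·b/J_CB with T_A + T_B = T₀.
J_AC = 2.16×10^-7 m⁴, J_CB = 5.34×10^-7 m⁴, so T_A = T₀·(J_AC/a)/((J_AC/a)+(J_CB/b)) = 273.8 N·m, T_B = 280.2 N·m.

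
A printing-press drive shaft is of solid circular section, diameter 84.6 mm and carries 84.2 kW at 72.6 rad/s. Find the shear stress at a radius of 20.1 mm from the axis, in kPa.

4640 kPa

ω = 72.6 rad/s, so T = P/ω = 84.2×10³ / 72.60 = 1160 N·m.
J = πd⁴/32 = π(0.0846)⁴/32 = 5.029×10^-6 m⁴.
Shear stress varies linearly with radius: τ = T·r/J = 1160 × 0.0201 / 5.029×10^-6 = 4.635×10^6 Pa.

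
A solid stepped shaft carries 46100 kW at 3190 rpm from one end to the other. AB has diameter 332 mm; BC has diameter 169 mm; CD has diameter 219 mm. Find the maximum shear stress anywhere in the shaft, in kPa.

146000 kPa

ω = 2π·3190/60 = 334.1 rad/s, so T = P/ω = 46100×10³ / 334.1 = 138000 N·m.
Under the same torque, τ_max = 16T/(πd³) is largest where d is smallest — segment BC (d = 169 mm).
τ_max = 16·138000/(π·(0.169)³) = 1.456×10^8 Pa.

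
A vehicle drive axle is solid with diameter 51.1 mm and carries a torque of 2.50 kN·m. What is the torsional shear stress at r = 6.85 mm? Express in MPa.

J = πd⁴/32 = π(0.0511)⁴/32 = 6.694×10^-7 m⁴.
Shear stress varies linearly with radius: τ = T·r/J = 2500 × 0.00685 / 6.694×10^-7 = 2.558×10^7 Pa.

25.6 MPa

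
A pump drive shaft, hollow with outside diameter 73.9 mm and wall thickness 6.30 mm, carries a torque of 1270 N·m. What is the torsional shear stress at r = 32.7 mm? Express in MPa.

26.9 MPa

J = π(d_o⁴ − d_i⁴)/32 = π(0.0739⁴ − 0.0613⁴)/32 = 1.542×10^-6 m⁴.
Shear stress varies linearly with radius: τ = T·r/J = 1270 × 0.0327 / 1.542×10^-6 = 2.694×10^7 Pa.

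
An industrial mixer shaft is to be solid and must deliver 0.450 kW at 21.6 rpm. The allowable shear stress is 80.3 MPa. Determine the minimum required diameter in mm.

ω = 2π·21.6/60 = 2.262 rad/s, so T = P/ω = 0.450×10³ / 2.262 = 198.9 N·m.
For a solid shaft τ_max = 16T/(πd³), so d = (16T/(π τ_allow))^(1/3) = (16·198.9/(π·8.03×10^7))^(1/3) = 0.02328 m.

23.3 mm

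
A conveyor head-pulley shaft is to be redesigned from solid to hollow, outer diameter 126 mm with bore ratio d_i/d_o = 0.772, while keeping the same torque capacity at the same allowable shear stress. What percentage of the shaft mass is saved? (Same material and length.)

Equal τ_max and T ⇒ the solid shaft needs d_s³ = d_o³(1−k⁴), so d_s = 126·(1−0.772⁴)^(1/3) = 108.9 mm.
Area ratio A_h/A_s = d_o²(1−k²)/d_s² = (1−k²)/(1−k⁴)^(2/3) = 0.5413.
Mass saving = 1 − 0.5413 = 45.9 %.

45.9 %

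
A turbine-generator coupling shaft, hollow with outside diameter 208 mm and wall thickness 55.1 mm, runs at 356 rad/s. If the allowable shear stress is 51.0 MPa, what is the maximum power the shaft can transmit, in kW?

30500 kW

J = π(d_o⁴ − d_i⁴)/32 = π(0.208⁴ − 0.0978⁴)/32 = 1.748×10^-4 m⁴.
T_max = τ_allow·J/r = 5.10×10^7 × 1.748×10^-4 / 0.104 = 85710 N·m.
ω = 356 rad/s, so P_max = T_max·ω = 3.051×10^7 W.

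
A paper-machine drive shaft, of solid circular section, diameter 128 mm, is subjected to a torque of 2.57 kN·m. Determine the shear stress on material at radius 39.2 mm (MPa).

J = πd⁴/32 = π(0.128)⁴/32 = 2.635×10^-5 m⁴.
Shear stress varies linearly with radius: τ = T·r/J = 2570 × 0.0392 / 2.635×10^-5 = 3.823×10^6 Pa.

3.82 MPa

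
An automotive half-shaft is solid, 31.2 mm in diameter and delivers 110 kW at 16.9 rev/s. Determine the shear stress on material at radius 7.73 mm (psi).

ω = 2π·16.9 = 106.2 rad/s, so T = P/ω = 110×10³ / 106.2 = 1036 N·m.
J = πd⁴/32 = π(0.0312)⁴/32 = 9.303×10^-8 m⁴.
Shear stress varies linearly with radius: τ = T·r/J = 1036 × 0.00773 / 9.303×10^-8 = 8.608×10^7 Pa.

12500 psi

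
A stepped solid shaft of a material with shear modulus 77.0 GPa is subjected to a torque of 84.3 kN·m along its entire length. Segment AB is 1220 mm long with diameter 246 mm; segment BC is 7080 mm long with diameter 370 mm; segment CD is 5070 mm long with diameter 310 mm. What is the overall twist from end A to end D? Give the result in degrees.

J_AB = π(0.246)⁴/32 = 3.60×10^-4 m⁴; J_BC = π(0.370)⁴/32 = 1.84×10^-3 m⁴; J_CD = π(0.310)⁴/32 = 9.07×10^-4 m⁴.
θ = (T/G)·Σ L_i/J_i = (84300/77.0×10⁹)·(1.22/3.60×10^-4 + 7.08/1.84×10^-3 + 5.07/9.07×10^-4) = 0.01405 rad.

0.805°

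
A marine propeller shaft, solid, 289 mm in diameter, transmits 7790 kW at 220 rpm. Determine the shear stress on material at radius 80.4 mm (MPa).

39.7 MPa

ω = 2π·220/60 = 23.04 rad/s, so T = P/ω = 7790×10³ / 23.04 = 338100 N·m.
J = πd⁴/32 = π(0.289)⁴/32 = 6.848×10^-4 m⁴.
Shear stress varies linearly with radius: τ = T·r/J = 338100 × 0.0804 / 6.848×10^-4 = 3.970×10^7 Pa.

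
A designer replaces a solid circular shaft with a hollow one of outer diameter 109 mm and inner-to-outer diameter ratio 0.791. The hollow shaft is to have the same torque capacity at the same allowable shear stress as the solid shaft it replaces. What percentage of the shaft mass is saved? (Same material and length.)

Equal τ_max and T ⇒ the solid shaft needs d_s³ = d_o³(1−k⁴), so d_s = 109·(1−0.791⁴)^(1/3) = 92.37 mm.
Area ratio A_h/A_s = d_o²(1−k²)/d_s² = (1−k²)/(1−k⁴)^(2/3) = 0.5213.
Mass saving = 1 − 0.5213 = 47.9 %.

47.9 %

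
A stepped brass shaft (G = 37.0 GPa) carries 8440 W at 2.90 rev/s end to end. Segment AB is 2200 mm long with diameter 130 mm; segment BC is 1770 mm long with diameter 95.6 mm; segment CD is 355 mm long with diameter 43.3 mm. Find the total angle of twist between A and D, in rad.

ω = 2π·2.90 = 18.22 rad/s, so T = P/ω = 8440 / 18.22 = 463.2 N·m.
J_AB = π(0.130)⁴/32 = 2.80×10^-5 m⁴; J_BC = π(0.0956)⁴/32 = 8.20×10^-6 m⁴; J_CD = π(0.0433)⁴/32 = 3.45×10^-7 m⁴.
θ = (T/G)·Σ L_i/J_i = (463.2/37.0×10⁹)·(2.20/2.80×10^-5 + 1.77/8.20×10^-6 + 0.355/3.45×10^-7) = 0.01656 rad.

0.0166 rad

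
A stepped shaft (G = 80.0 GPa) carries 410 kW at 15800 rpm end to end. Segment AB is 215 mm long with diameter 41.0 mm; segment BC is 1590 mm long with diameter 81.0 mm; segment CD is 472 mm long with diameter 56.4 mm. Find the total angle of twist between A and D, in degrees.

ω = 2π·15800/60 = 1655 rad/s, so T = P/ω = 410×10³ / 1655 = 247.8 N·m.
J_AB = π(0.0410)⁴/32 = 2.77×10^-7 m⁴; J_BC = π(0.0810)⁴/32 = 4.23×10^-6 m⁴; J_CD = π(0.0564)⁴/32 = 9.93×10^-7 m⁴.
θ = (T/G)·Σ L_i/J_i = (247.8/80.0×10⁹)·(0.215/2.77×10^-7 + 1.59/4.23×10^-6 + 0.472/9.93×10^-7) = 5.038×10^-3 rad.

0.289°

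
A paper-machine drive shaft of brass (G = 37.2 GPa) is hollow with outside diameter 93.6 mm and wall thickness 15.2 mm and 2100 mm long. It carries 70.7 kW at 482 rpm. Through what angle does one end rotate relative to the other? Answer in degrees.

ω = 2π·482/60 = 50.47 rad/s, so T = P/ω = 70.7×10³ / 50.47 = 1401 N·m.
J = π(d_o⁴ − d_i⁴)/32 = π(0.0936⁴ − 0.0632⁴)/32 = 5.969×10^-6 m⁴.
θ = T·L/(G·J) = 1401 × 2.10 / (37.2×10⁹ × 5.969×10^-6) = 0.01325 rad.

0.759°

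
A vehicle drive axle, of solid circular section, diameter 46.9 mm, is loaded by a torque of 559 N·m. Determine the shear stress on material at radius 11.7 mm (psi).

2000 psi

J = πd⁴/32 = π(0.0469)⁴/32 = 4.750×10^-7 m⁴.
Shear stress varies linearly with radius: τ = T·r/J = 559.0 × 0.0117 / 4.750×10^-7 = 1.377×10^7 Pa.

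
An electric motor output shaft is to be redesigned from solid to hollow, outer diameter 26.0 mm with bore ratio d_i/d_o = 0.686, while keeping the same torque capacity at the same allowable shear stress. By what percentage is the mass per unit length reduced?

37.4 %

Equal τ_max and T ⇒ the solid shaft needs d_s³ = d_o³(1−k⁴), so d_s = 26.0·(1−0.686⁴)^(1/3) = 23.92 mm.
Area ratio A_h/A_s = d_o²(1−k²)/d_s² = (1−k²)/(1−k⁴)^(2/3) = 0.6256.
Mass saving = 1 − 0.6256 = 37.4 %.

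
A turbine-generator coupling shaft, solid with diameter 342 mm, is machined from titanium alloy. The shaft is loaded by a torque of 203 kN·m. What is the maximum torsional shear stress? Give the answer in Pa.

J = πd⁴/32 = π(0.342)⁴/32 = 1.343×10^-3 m⁴.
τ_max = T·r/J = 203000 × 0.171 / 1.343×10^-3 = 2.585×10^7 Pa.

2.58e7 Pa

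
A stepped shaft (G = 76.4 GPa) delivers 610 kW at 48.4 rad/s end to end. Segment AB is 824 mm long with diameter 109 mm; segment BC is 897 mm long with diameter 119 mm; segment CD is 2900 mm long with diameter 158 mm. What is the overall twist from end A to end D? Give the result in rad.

ω = 48.4 rad/s, so T = P/ω = 610×10³ / 48.40 = 12600 N·m.
J_AB = π(0.109)⁴/32 = 1.39×10^-5 m⁴; J_BC = π(0.119)⁴/32 = 1.97×10^-5 m⁴; J_CD = π(0.158)⁴/32 = 6.12×10^-5 m⁴.
θ = (T/G)·Σ L_i/J_i = (12600/76.4×10⁹)·(0.824/1.39×10^-5 + 0.897/1.97×10^-5 + 2.90/6.12×10^-5) = 0.02514 rad.

0.0251 rad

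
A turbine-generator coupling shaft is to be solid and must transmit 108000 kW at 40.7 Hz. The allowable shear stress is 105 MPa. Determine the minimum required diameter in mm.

ω = 2π·40.7 = 255.7 rad/s, so T = P/ω = 108000×10³ / 255.7 = 422300 N·m.
For a solid shaft τ_max = 16T/(πd³), so d = (16T/(π τ_allow))^(1/3) = (16·422300/(π·1.05×10^8))^(1/3) = 0.2736 m.

274 mm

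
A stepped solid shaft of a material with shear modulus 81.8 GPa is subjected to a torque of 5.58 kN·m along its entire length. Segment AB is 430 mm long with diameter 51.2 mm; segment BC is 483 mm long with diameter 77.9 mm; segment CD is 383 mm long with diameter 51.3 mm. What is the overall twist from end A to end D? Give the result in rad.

0.0910 rad

J_AB = π(0.0512)⁴/32 = 6.75×10^-7 m⁴; J_BC = π(0.0779)⁴/32 = 3.62×10^-6 m⁴; J_CD = π(0.0513)⁴/32 = 6.80×10^-7 m⁴.
θ = (T/G)·Σ L_i/J_i = (5580/81.8×10⁹)·(0.430/6.75×10^-7 + 0.483/3.62×10^-6 + 0.383/6.80×10^-7) = 0.09102 rad.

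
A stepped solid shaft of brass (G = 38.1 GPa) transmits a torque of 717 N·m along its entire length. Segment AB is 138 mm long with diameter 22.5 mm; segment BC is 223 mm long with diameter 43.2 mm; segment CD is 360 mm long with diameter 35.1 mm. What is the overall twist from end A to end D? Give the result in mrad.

161 mrad

J_AB = π(0.0225)⁴/32 = 2.52×10^-8 m⁴; J_BC = π(0.0432)⁴/32 = 3.42×10^-7 m⁴; J_CD = π(0.0351)⁴/32 = 1.49×10^-7 m⁴.
θ = (T/G)·Σ L_i/J_i = (717.0/38.1×10⁹)·(0.138/2.52×10^-8 + 0.223/3.42×10^-7 + 0.360/1.49×10^-7) = 0.1610 rad.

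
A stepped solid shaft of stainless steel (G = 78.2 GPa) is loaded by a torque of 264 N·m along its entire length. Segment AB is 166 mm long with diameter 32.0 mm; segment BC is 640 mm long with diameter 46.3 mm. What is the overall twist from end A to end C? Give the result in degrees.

0.586°

J_AB = π(0.0320)⁴/32 = 1.03×10^-7 m⁴; J_BC = π(0.0463)⁴/32 = 4.51×10^-7 m⁴.
θ = (T/G)·Σ L_i/J_i = (264.0/78.2×10⁹)·(0.166/1.03×10^-7 + 0.640/4.51×10^-7) = 0.01023 rad.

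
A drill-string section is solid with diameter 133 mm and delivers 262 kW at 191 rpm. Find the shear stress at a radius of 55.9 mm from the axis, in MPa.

23.8 MPa

ω = 2π·191/60 = 20.00 rad/s, so T = P/ω = 262×10³ / 20.00 = 13100 N·m.
J = πd⁴/32 = π(0.133)⁴/32 = 3.072×10^-5 m⁴.
Shear stress varies linearly with radius: τ = T·r/J = 13100 × 0.0559 / 3.072×10^-5 = 2.384×10^7 Pa.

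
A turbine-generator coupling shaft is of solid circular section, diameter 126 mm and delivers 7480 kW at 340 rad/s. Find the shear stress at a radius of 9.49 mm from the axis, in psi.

ω = 340 rad/s, so T = P/ω = 7480×10³ / 340.0 = 22000 N·m.
J = πd⁴/32 = π(0.126)⁴/32 = 2.474×10^-5 m⁴.
Shear stress varies linearly with radius: τ = T·r/J = 22000 × 0.00949 / 2.474×10^-5 = 8.437×10^6 Pa.

1220 psi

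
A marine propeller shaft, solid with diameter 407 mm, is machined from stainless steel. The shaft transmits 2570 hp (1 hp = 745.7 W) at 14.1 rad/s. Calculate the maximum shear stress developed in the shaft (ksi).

ω = 14.1 rad/s, so T = P/ω = 2570×745.7 / 14.10 = 135900 N·m.
J = πd⁴/32 = π(0.407)⁴/32 = 2.694×10^-3 m⁴.
τ_max = T·r/J = 135900 × 0.203 / 2.694×10^-3 = 1.027×10^7 Pa.

1.49 ksi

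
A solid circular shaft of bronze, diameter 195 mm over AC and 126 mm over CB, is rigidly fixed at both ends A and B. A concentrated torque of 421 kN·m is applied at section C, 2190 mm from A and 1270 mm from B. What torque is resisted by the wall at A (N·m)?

324000 N·m

Compatibility: T_A·a/J_AC = T_B·b/J_CB with T_A + T_B = T₀.
J_AC = 1.42×10^-4 m⁴, J_CB = 2.47×10^-5 m⁴, so T_A = T₀·(J_AC/a)/((J_AC/a)+(J_CB/b)) = 323700 N·m, T_B = 97300 N·m.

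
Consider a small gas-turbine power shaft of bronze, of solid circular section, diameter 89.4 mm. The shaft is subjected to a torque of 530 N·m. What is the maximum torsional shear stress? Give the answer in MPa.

J = πd⁴/32 = π(0.0894)⁴/32 = 6.271×10^-6 m⁴.
τ_max = T·r/J = 530.0 × 0.0447 / 6.271×10^-6 = 3.778×10^6 Pa.

3.78 MPa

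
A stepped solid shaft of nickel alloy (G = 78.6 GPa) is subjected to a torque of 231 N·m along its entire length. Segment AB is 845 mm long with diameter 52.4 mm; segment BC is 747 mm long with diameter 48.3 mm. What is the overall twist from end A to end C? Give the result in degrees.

J_AB = π(0.0524)⁴/32 = 7.40×10^-7 m⁴; J_BC = π(0.0483)⁴/32 = 5.34×10^-7 m⁴.
θ = (T/G)·Σ L_i/J_i = (231.0/78.6×10⁹)·(0.845/7.40×10^-7 + 0.747/5.34×10^-7) = 7.464×10^-3 rad.

0.428°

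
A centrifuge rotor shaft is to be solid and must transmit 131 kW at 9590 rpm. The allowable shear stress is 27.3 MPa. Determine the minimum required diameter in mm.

29.0 mm

ω = 2π·9590/60 = 1004 rad/s, so T = P/ω = 131×10³ / 1004 = 130.4 N·m.
For a solid shaft τ_max = 16T/(πd³), so d = (16T/(π τ_allow))^(1/3) = (16·130.4/(π·2.73×10^7))^(1/3) = 0.02898 m.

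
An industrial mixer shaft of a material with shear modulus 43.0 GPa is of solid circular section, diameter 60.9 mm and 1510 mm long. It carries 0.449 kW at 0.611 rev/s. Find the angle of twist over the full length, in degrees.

0.174°

ω = 2π·0.611 = 3.839 rad/s, so T = P/ω = 0.449×10³ / 3.839 = 117.0 N·m.
J = πd⁴/32 = π(0.0609)⁴/32 = 1.350×10^-6 m⁴.
θ = T·L/(G·J) = 117.0 × 1.51 / (43.0×10⁹ × 1.350×10^-6) = 3.041×10^-3 rad.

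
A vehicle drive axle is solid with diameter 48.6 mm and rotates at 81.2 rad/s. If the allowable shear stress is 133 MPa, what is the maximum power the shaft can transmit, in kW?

243 kW

J = πd⁴/32 = π(0.0486)⁴/32 = 5.477×10^-7 m⁴.
T_max = τ_allow·J/r = 1.33×10^8 × 5.477×10^-7 / 0.0243 = 2998 N·m.
ω = 81.2 rad/s, so P_max = T_max·ω = 2.434×10^5 W.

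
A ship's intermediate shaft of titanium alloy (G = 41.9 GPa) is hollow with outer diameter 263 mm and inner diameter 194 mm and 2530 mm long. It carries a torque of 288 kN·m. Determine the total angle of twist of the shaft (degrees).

3.01°

J = π(d_o⁴ − d_i⁴)/32 = π(0.263⁴ − 0.194⁴)/32 = 3.306×10^-4 m⁴.
θ = T·L/(G·J) = 288000 × 2.53 / (41.9×10⁹ × 3.306×10^-4) = 0.05259 rad.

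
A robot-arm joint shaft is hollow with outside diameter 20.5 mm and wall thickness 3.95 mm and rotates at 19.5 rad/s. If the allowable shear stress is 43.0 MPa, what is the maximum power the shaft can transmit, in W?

J = π(d_o⁴ − d_i⁴)/32 = π(0.0205⁴ − 0.0126⁴)/32 = 1.486×10^-8 m⁴.
T_max = τ_allow·J/r = 4.30×10^7 × 1.486×10^-8 / 0.0103 = 62.36 N·m.
ω = 19.5 rad/s, so P_max = T_max·ω = 1216 W.

1220 W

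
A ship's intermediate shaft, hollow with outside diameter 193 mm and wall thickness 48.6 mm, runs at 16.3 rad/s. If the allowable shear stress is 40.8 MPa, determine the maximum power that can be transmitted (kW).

882 kW

J = π(d_o⁴ − d_i⁴)/32 = π(0.193⁴ − 0.0958⁴)/32 = 1.279×10^-4 m⁴.
T_max = τ_allow·J/r = 4.08×10^7 × 1.279×10^-4 / 0.0965 = 54100 N·m.
ω = 16.3 rad/s, so P_max = T_max·ω = 8.818×10^5 W.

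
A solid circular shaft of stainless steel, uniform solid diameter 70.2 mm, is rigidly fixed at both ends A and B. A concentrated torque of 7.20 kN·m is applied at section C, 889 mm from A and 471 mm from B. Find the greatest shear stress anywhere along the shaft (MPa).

69.3 MPa

With uniform GJ and both ends fixed, compatibility θ_AC = θ_CB gives T_A·a = T_B·b, together with T_A + T_B = T₀.
T_A = T₀·b/(a+b) = 7200·471/1360 = 2494 N·m; T_B = 4706 N·m.
τ in each portion: τ_AC = 3.67×10^7 Pa, τ_CB = 6.93×10^7 Pa; maximum is in CB.
τ_max = T_CB·r/J = 4706·0.0351/2.38×10^-6 = 6.929×10^7 Pa.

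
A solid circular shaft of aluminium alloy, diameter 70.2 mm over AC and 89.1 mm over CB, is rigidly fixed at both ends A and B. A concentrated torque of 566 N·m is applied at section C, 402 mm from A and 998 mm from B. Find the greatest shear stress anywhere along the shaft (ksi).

Compatibility: T_A·a/J_AC = T_B·b/J_CB with T_A + T_B = T₀.
J_AC = 2.38×10^-6 m⁴, J_CB = 6.19×10^-6 m⁴, so T_A = T₀·(J_AC/a)/((J_AC/a)+(J_CB/b)) = 276.7 N·m, T_B = 289.3 N·m.
τ in each portion: τ_AC = 4.07×10^6 Pa, τ_CB = 2.08×10^6 Pa; maximum is in AC.
τ_max = T_AC·r/J = 276.7·0.0351/2.38×10^-6 = 4.074×10^6 Pa.

0.591 ksi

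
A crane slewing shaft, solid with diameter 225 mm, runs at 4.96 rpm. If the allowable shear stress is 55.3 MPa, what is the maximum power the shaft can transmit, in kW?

64.2 kW

J = πd⁴/32 = π(0.225)⁴/32 = 2.516×10^-4 m⁴.
T_max = τ_allow·J/r = 5.53×10^7 × 2.516×10^-4 / 0.113 = 123700 N·m.
ω = 2π·4.96/60 = 0.5194 rad/s, so P_max = T_max·ω = 6.424×10^4 W.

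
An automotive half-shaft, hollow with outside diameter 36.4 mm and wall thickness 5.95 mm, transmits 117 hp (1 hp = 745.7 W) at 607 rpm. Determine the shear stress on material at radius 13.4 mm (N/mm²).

ω = 2π·607/60 = 63.56 rad/s, so T = P/ω = 117×745.7 / 63.56 = 1373 N·m.
J = π(d_o⁴ − d_i⁴)/32 = π(0.0364⁴ − 0.0245⁴)/32 = 1.370×10^-7 m⁴.
Shear stress varies linearly with radius: τ = T·r/J = 1373 × 0.0134 / 1.370×10^-7 = 1.343×10^8 Pa.

134 N/mm²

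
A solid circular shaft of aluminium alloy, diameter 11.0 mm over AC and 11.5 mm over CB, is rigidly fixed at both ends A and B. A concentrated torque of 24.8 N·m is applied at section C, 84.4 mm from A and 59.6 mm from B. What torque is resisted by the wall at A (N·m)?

9.21 N·m

Compatibility: T_A·a/J_AC = T_B·b/J_CB with T_A + T_B = T₀.
J_AC = 1.44×10^-9 m⁴, J_CB = 1.72×10^-9 m⁴, so T_A = T₀·(J_AC/a)/((J_AC/a)+(J_CB/b)) = 9.214 N·m, T_B = 15.59 N·m.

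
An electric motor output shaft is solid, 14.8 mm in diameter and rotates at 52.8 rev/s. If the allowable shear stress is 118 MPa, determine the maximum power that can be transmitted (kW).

J = πd⁴/32 = π(0.0148)⁴/32 = 4.710×10^-9 m⁴.
T_max = τ_allow·J/r = 1.18×10^8 × 4.710×10^-9 / 0.00740 = 75.11 N·m.
ω = 2π·52.8 = 331.8 rad/s, so P_max = T_max·ω = 2.492×10^4 W.

24.9 kW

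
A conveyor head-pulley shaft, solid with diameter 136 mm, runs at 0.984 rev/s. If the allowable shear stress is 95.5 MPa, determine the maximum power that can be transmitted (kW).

J = πd⁴/32 = π(0.136)⁴/32 = 3.359×10^-5 m⁴.
T_max = τ_allow·J/r = 9.55×10^7 × 3.359×10^-5 / 0.0680 = 47170 N·m.
ω = 2π·0.984 = 6.183 rad/s, so P_max = T_max·ω = 2.916×10^5 W.

292 kW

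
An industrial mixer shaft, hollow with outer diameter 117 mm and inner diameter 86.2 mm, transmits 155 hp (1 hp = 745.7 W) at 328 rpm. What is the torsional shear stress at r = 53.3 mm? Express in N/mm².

13.8 N/mm²

ω = 2π·328/60 = 34.35 rad/s, so T = P/ω = 155×745.7 / 34.35 = 3365 N·m.
J = π(d_o⁴ − d_i⁴)/32 = π(0.117⁴ − 0.0862⁴)/32 = 1.298×10^-5 m⁴.
Shear stress varies linearly with radius: τ = T·r/J = 3365 × 0.0533 / 1.298×10^-5 = 1.382×10^7 Pa.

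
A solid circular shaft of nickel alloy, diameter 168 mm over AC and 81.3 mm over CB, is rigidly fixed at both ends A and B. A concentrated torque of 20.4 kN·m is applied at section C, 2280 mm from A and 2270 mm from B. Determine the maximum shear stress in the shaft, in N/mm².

20.8 N/mm²

Compatibility: T_A·a/J_AC = T_B·b/J_CB with T_A + T_B = T₀.
J_AC = 7.82×10^-5 m⁴, J_CB = 4.29×10^-6 m⁴, so T_A = T₀·(J_AC/a)/((J_AC/a)+(J_CB/b)) = 19330 N·m, T_B = 1065 N·m.
τ in each portion: τ_AC = 2.08×10^7 Pa, τ_CB = 1.01×10^7 Pa; maximum is in AC.
τ_max = T_AC·r/J = 19330·0.0840/7.82×10^-5 = 2.077×10^7 Pa.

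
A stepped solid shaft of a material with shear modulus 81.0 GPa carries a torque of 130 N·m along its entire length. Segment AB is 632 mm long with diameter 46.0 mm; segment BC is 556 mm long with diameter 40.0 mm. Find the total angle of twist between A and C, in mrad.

J_AB = π(0.0460)⁴/32 = 4.40×10^-7 m⁴; J_BC = π(0.0400)⁴/32 = 2.51×10^-7 m⁴.
θ = (T/G)·Σ L_i/J_i = (130.0/81.0×10⁹)·(0.632/4.40×10^-7 + 0.556/2.51×10^-7) = 5.858×10^-3 rad.

5.86 mrad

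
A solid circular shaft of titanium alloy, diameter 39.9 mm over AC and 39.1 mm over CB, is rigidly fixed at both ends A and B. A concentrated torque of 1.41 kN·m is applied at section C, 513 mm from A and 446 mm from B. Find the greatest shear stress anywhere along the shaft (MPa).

61.8 MPa

Compatibility: T_A·a/J_AC = T_B·b/J_CB with T_A + T_B = T₀.
J_AC = 2.49×10^-7 m⁴, J_CB = 2.29×10^-7 m⁴, so T_A = T₀·(J_AC/a)/((J_AC/a)+(J_CB/b)) = 684.2 N·m, T_B = 725.8 N·m.
τ in each portion: τ_AC = 5.49×10^7 Pa, τ_CB = 6.18×10^7 Pa; maximum is in CB.
τ_max = T_CB·r/J = 725.8·0.0196/2.29×10^-7 = 6.184×10^7 Pa.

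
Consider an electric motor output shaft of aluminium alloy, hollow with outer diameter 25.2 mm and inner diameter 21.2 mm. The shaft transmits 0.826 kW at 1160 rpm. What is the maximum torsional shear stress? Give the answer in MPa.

ω = 2π·1160/60 = 121.5 rad/s, so T = P/ω = 0.826×10³ / 121.5 = 6.800 N·m.
J = π(d_o⁴ − d_i⁴)/32 = π(0.0252⁴ − 0.0212⁴)/32 = 1.976×10^-8 m⁴.
τ_max = T·r/J = 6.800 × 0.0126 / 1.976×10^-8 = 4.336×10^6 Pa.

4.34 MPa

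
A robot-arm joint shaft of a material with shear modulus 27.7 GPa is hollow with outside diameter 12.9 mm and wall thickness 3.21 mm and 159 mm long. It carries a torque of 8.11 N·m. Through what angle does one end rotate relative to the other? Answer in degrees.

1.05°

J = π(d_o⁴ − d_i⁴)/32 = π(0.0129⁴ − 0.00648⁴)/32 = 2.546×10^-9 m⁴.
θ = T·L/(G·J) = 8.110 × 0.159 / (27.7×10⁹ × 2.546×10^-9) = 0.01829 rad.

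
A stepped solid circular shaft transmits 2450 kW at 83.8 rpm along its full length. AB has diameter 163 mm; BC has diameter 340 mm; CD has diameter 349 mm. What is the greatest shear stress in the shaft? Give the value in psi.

ω = 2π·83.8/60 = 8.776 rad/s, so T = P/ω = 2450×10³ / 8.776 = 279200 N·m.
Under the same torque, τ_max = 16T/(πd³) is largest where d is smallest — segment AB (d = 163 mm).
τ_max = 16·279200/(π·(0.163)³) = 3.283×10^8 Pa.

47600 psi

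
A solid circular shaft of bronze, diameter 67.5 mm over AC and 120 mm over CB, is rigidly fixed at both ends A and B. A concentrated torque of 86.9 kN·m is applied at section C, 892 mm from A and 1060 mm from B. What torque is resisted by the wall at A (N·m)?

9240 N·m

Compatibility: T_A·a/J_AC = T_B·b/J_CB with T_A + T_B = T₀.
J_AC = 2.04×10^-6 m⁴, J_CB = 2.04×10^-5 m⁴, so T_A = T₀·(J_AC/a)/((J_AC/a)+(J_CB/b)) = 9239 N·m, T_B = 77660 N·m.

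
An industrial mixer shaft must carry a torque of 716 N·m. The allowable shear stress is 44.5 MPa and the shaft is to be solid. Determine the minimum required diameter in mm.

For a solid shaft τ_max = 16T/(πd³), so d = (16T/(π τ_allow))^(1/3) = (16·716.0/(π·4.45×10^7))^(1/3) = 0.04344 m.

43.4 mm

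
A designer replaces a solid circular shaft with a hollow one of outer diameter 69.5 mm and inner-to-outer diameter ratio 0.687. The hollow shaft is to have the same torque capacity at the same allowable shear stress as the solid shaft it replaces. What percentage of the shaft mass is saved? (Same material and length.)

37.5 %

Equal τ_max and T ⇒ the solid shaft needs d_s³ = d_o³(1−k⁴), so d_s = 69.5·(1−0.687⁴)^(1/3) = 63.90 mm.
Area ratio A_h/A_s = d_o²(1−k²)/d_s² = (1−k²)/(1−k⁴)^(2/3) = 0.6246.
Mass saving = 1 − 0.6246 = 37.5 %.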